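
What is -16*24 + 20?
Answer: -364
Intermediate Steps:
-16*24 + 20 = -384 + 20 = -364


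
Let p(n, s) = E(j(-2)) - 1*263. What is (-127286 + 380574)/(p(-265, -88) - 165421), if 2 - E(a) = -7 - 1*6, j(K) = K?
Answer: -36184/23667 ≈ -1.5289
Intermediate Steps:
E(a) = 15 (E(a) = 2 - (-7 - 1*6) = 2 - (-7 - 6) = 2 - 1*(-13) = 2 + 13 = 15)
p(n, s) = -248 (p(n, s) = 15 - 1*263 = 15 - 263 = -248)
(-127286 + 380574)/(p(-265, -88) - 165421) = (-127286 + 380574)/(-248 - 165421) = 253288/(-165669) = 253288*(-1/165669) = -36184/23667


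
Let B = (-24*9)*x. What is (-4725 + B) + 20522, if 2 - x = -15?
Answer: 12125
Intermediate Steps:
x = 17 (x = 2 - 1*(-15) = 2 + 15 = 17)
B = -3672 (B = -24*9*17 = -216*17 = -3672)
(-4725 + B) + 20522 = (-4725 - 3672) + 20522 = -8397 + 20522 = 12125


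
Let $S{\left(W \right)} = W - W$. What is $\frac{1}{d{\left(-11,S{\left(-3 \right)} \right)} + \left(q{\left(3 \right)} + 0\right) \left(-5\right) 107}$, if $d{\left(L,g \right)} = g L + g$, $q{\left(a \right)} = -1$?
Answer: $\frac{1}{535} \approx 0.0018692$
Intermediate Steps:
$S{\left(W \right)} = 0$
$d{\left(L,g \right)} = g + L g$ ($d{\left(L,g \right)} = L g + g = g + L g$)
$\frac{1}{d{\left(-11,S{\left(-3 \right)} \right)} + \left(q{\left(3 \right)} + 0\right) \left(-5\right) 107} = \frac{1}{0 \left(1 - 11\right) + \left(-1 + 0\right) \left(-5\right) 107} = \frac{1}{0 \left(-10\right) + \left(-1\right) \left(-5\right) 107} = \frac{1}{0 + 5 \cdot 107} = \frac{1}{0 + 535} = \frac{1}{535}$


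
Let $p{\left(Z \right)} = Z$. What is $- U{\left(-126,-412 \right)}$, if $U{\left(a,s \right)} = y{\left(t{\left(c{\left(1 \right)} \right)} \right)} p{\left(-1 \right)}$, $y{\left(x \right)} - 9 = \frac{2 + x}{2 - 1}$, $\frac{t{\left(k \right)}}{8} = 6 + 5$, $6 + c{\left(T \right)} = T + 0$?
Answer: $99$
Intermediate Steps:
$c{\left(T \right)} = -6 + T$ ($c{\left(T \right)} = -6 + \left(T + 0\right) = -6 + T$)
$t{\left(k \right)} = 88$ ($t{\left(k \right)} = 8 \left(6 + 5\right) = 8 \cdot 11 = 88$)
$y{\left(x \right)} = 11 + x$ ($y{\left(x \right)} = 9 + \frac{2 + x}{2 - 1} = 9 + \frac{2 + x}{1} = 9 + \left(2 + x\right) 1 = 9 + \left(2 + x\right) = 11 + x$)
$U{\left(a,s \right)} = -99$ ($U{\left(a,s \right)} = \left(11 + 88\right) \left(-1\right) = 99 \left(-1\right) = -99$)
$- U{\left(-126,-412 \right)} = \left(-1\right) \left(-99\right) = 99$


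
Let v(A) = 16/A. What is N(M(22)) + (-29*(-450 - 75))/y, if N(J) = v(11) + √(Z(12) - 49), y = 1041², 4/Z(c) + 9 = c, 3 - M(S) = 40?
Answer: 5835457/3973497 + I*√429/3 ≈ 1.4686 + 6.9041*I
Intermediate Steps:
M(S) = -37 (M(S) = 3 - 1*40 = 3 - 40 = -37)
Z(c) = 4/(-9 + c)
y = 1083681
N(J) = 16/11 + I*√429/3 (N(J) = 16/11 + √(4/(-9 + 12) - 49) = 16*(1/11) + √(4/3 - 49) = 16/11 + √(4*(⅓) - 49) = 16/11 + √(4/3 - 49) = 16/11 + √(-143/3) = 16/11 + I*√429/3)
N(M(22)) + (-29*(-450 - 75))/y = (16/11 + I*√429/3) - 29*(-450 - 75)/1083681 = (16/11 + I*√429/3) - 29*(-525)*(1/1083681) = (16/11 + I*√429/3) + 15225*(1/1083681) = (16/11 + I*√429/3) + 5075/361227 = 5835457/3973497 + I*√429/3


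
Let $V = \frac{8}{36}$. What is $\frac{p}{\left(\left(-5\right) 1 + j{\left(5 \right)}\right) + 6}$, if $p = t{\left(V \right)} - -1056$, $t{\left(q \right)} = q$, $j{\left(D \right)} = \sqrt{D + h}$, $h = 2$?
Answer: $- \frac{4753}{27} + \frac{4753 \sqrt{7}}{27} \approx 289.71$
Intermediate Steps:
$j{\left(D \right)} = \sqrt{2 + D}$ ($j{\left(D \right)} = \sqrt{D + 2} = \sqrt{2 + D}$)
$V = \frac{2}{9}$ ($V = 8 \cdot \frac{1}{36} = \frac{2}{9} \approx 0.22222$)
$p = \frac{9506}{9}$ ($p = \frac{2}{9} - -1056 = \frac{2}{9} + 1056 = \frac{9506}{9} \approx 1056.2$)
$\frac{p}{\left(\left(-5\right) 1 + j{\left(5 \right)}\right) + 6} = \frac{9506}{9 \left(\left(\left(-5\right) 1 + \sqrt{2 + 5}\right) + 6\right)} = \frac{9506}{9 \left(\left(-5 + \sqrt{7}\right) + 6\right)} = \frac{9506}{9 \left(1 + \sqrt{7}\right)}$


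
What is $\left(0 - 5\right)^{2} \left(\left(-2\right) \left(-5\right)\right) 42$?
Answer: $10500$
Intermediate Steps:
$\left(0 - 5\right)^{2} \left(\left(-2\right) \left(-5\right)\right) 42 = \left(-5\right)^{2} \cdot 10 \cdot 42 = 25 \cdot 10 \cdot 42 = 250 \cdot 42 = 10500$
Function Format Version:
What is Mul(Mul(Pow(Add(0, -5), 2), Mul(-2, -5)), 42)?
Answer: 10500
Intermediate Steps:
Mul(Mul(Pow(Add(0, -5), 2), Mul(-2, -5)), 42) = Mul(Mul(Pow(-5, 2), 10), 42) = Mul(Mul(25, 10), 42) = Mul(250, 42) = 10500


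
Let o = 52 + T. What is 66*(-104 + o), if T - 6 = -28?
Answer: -4884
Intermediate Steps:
T = -22 (T = 6 - 28 = -22)
o = 30 (o = 52 - 22 = 30)
66*(-104 + o) = 66*(-104 + 30) = 66*(-74) = -4884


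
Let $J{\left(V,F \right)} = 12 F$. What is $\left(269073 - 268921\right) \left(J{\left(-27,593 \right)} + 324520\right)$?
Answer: $50408672$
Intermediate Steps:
$\left(269073 - 268921\right) \left(J{\left(-27,593 \right)} + 324520\right) = \left(269073 - 268921\right) \left(12 \cdot 593 + 324520\right) = 152 \left(7116 + 324520\right) = 152 \cdot 331636 = 50408672$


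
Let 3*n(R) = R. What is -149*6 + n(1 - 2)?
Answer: -2683/3 ≈ -894.33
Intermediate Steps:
n(R) = R/3
-149*6 + n(1 - 2) = -149*6 + (1 - 2)/3 = -894 + (⅓)*(-1) = -894 - ⅓ = -2683/3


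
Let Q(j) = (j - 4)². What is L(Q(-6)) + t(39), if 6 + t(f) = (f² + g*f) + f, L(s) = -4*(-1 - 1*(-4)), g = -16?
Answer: 918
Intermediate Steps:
Q(j) = (-4 + j)²
L(s) = -12 (L(s) = -4*(-1 + 4) = -4*3 = -12)
t(f) = -6 + f² - 15*f (t(f) = -6 + ((f² - 16*f) + f) = -6 + (f² - 15*f) = -6 + f² - 15*f)
L(Q(-6)) + t(39) = -12 + (-6 + 39² - 15*39) = -12 + (-6 + 1521 - 585) = -12 + 930 = 918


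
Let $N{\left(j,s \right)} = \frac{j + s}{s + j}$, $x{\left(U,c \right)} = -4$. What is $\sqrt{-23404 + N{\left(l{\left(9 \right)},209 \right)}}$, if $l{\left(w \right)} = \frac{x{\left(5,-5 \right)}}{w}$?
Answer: $i \sqrt{23403} \approx 152.98 i$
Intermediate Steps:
$l{\left(w \right)} = - \frac{4}{w}$
$N{\left(j,s \right)} = 1$ ($N{\left(j,s \right)} = \frac{j + s}{j + s} = 1$)
$\sqrt{-23404 + N{\left(l{\left(9 \right)},209 \right)}} = \sqrt{-23404 + 1} = \sqrt{-23403} = i \sqrt{23403}$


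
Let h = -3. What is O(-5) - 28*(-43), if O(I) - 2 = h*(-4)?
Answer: 1218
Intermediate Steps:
O(I) = 14 (O(I) = 2 - 3*(-4) = 2 + 12 = 14)
O(-5) - 28*(-43) = 14 - 28*(-43) = 14 + 1204 = 1218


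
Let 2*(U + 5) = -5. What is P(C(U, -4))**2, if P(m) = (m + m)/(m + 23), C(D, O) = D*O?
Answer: 3600/2809 ≈ 1.2816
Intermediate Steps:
U = -15/2 (U = -5 + (1/2)*(-5) = -5 - 5/2 = -15/2 ≈ -7.5000)
P(m) = 2*m/(23 + m) (P(m) = (2*m)/(23 + m) = 2*m/(23 + m))
P(C(U, -4))**2 = (2*(-15/2*(-4))/(23 - 15/2*(-4)))**2 = (2*30/(23 + 30))**2 = (2*30/53)**2 = (2*30*(1/53))**2 = (60/53)**2 = 3600/2809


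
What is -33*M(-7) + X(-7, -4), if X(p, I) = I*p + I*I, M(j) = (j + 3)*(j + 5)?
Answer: -220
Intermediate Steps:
M(j) = (3 + j)*(5 + j)
X(p, I) = I**2 + I*p (X(p, I) = I*p + I**2 = I**2 + I*p)
-33*M(-7) + X(-7, -4) = -33*(15 + (-7)**2 + 8*(-7)) - 4*(-4 - 7) = -33*(15 + 49 - 56) - 4*(-11) = -33*8 + 44 = -264 + 44 = -220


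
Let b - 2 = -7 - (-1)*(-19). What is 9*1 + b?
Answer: -15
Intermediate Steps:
b = -24 (b = 2 + (-7 - (-1)*(-19)) = 2 + (-7 - 1*19) = 2 + (-7 - 19) = 2 - 26 = -24)
9*1 + b = 9*1 - 24 = 9 - 24 = -15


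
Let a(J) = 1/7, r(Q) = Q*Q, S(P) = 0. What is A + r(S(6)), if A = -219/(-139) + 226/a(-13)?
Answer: 220117/139 ≈ 1583.6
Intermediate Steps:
r(Q) = Q²
a(J) = ⅐ (a(J) = 1*(⅐) = ⅐)
A = 220117/139 (A = -219/(-139) + 226/(⅐) = -219*(-1/139) + 226*7 = 219/139 + 1582 = 220117/139 ≈ 1583.6)
A + r(S(6)) = 220117/139 + 0² = 220117/139 + 0 = 220117/139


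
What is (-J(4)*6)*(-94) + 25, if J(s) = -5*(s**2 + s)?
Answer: -56375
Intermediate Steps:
J(s) = -5*s - 5*s**2 (J(s) = -5*(s + s**2) = -5*s - 5*s**2)
(-J(4)*6)*(-94) + 25 = (-(-5)*4*(1 + 4)*6)*(-94) + 25 = (-(-5)*4*5*6)*(-94) + 25 = (-1*(-100)*6)*(-94) + 25 = (100*6)*(-94) + 25 = 600*(-94) + 25 = -56400 + 25 = -56375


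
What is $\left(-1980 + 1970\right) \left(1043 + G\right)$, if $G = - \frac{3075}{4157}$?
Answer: $- \frac{43326760}{4157} \approx -10423.0$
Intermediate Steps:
$G = - \frac{3075}{4157}$ ($G = \left(-3075\right) \frac{1}{4157} = - \frac{3075}{4157} \approx -0.73972$)
$\left(-1980 + 1970\right) \left(1043 + G\right) = \left(-1980 + 1970\right) \left(1043 - \frac{3075}{4157}\right) = \left(-10\right) \frac{4332676}{4157} = - \frac{43326760}{4157}$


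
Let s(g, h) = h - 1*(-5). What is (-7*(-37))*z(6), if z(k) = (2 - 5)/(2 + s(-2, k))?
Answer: -777/13 ≈ -59.769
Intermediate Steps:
s(g, h) = 5 + h (s(g, h) = h + 5 = 5 + h)
z(k) = -3/(7 + k) (z(k) = (2 - 5)/(2 + (5 + k)) = -3/(7 + k))
(-7*(-37))*z(6) = (-7*(-37))*(-3/(7 + 6)) = 259*(-3/13) = -777/13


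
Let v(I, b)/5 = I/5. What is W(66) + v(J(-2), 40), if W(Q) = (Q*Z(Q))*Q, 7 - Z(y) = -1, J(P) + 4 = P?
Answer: 34842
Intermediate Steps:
J(P) = -4 + P
Z(y) = 8 (Z(y) = 7 - 1*(-1) = 7 + 1 = 8)
v(I, b) = I (v(I, b) = 5*(I/5) = I)
W(Q) = 8*Q² (W(Q) = (Q*8)*Q = (8*Q)*Q = 8*Q²)
W(66) + v(J(-2), 40) = 8*66² + (-4 - 2) = 8*4356 - 6 = 34848 - 6 = 34842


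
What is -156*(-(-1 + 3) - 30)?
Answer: 4992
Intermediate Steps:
-156*(-(-1 + 3) - 30) = -156*(-1*2 - 30) = -156*(-2 - 30) = -156*(-32) = 4992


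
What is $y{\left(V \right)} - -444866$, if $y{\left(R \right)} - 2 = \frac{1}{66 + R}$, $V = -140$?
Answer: $\frac{32920231}{74} \approx 4.4487 \cdot 10^{5}$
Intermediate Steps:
$y{\left(R \right)} = 2 + \frac{1}{66 + R}$
$y{\left(V \right)} - -444866 = \frac{133 + 2 \left(-140\right)}{66 - 140} - -444866 = \frac{133 - 280}{-74} + 444866 = \left(- \frac{1}{74}\right) \left(-147\right) + 444866 = \frac{147}{74} + 444866 = \frac{32920231}{74}$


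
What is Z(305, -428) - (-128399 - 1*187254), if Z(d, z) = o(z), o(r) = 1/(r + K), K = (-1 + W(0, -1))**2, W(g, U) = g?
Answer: 134783830/427 ≈ 3.1565e+5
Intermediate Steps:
K = 1 (K = (-1 + 0)**2 = (-1)**2 = 1)
o(r) = 1/(1 + r) (o(r) = 1/(r + 1) = 1/(1 + r))
Z(d, z) = 1/(1 + z)
Z(305, -428) - (-128399 - 1*187254) = 1/(1 - 428) - (-128399 - 1*187254) = 1/(-427) - (-128399 - 187254) = -1/427 - 1*(-315653) = -1/427 + 315653 = 134783830/427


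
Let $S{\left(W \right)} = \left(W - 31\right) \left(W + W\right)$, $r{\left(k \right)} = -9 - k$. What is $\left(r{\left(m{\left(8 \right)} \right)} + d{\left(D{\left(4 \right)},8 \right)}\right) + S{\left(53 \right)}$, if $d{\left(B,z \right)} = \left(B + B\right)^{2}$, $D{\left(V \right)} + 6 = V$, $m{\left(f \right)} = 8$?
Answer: $2331$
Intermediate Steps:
$D{\left(V \right)} = -6 + V$
$d{\left(B,z \right)} = 4 B^{2}$ ($d{\left(B,z \right)} = \left(2 B\right)^{2} = 4 B^{2}$)
$S{\left(W \right)} = 2 W \left(-31 + W\right)$ ($S{\left(W \right)} = \left(-31 + W\right) 2 W = 2 W \left(-31 + W\right)$)
$\left(r{\left(m{\left(8 \right)} \right)} + d{\left(D{\left(4 \right)},8 \right)}\right) + S{\left(53 \right)} = \left(\left(-9 - 8\right) + 4 \left(-6 + 4\right)^{2}\right) + 2 \cdot 53 \left(-31 + 53\right) = \left(\left(-9 - 8\right) + 4 \left(-2\right)^{2}\right) + 2 \cdot 53 \cdot 22 = \left(-17 + 4 \cdot 4\right) + 2332 = \left(-17 + 16\right) + 2332 = -1 + 2332 = 2331$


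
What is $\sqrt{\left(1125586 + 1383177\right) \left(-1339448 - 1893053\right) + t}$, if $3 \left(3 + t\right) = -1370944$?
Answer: $\frac{i \sqrt{72986214269226}}{3} \approx 2.8477 \cdot 10^{6} i$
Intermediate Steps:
$t = - \frac{1370953}{3}$ ($t = -3 + \frac{1}{3} \left(-1370944\right) = -3 - \frac{1370944}{3} = - \frac{1370953}{3} \approx -4.5698 \cdot 10^{5}$)
$\sqrt{\left(1125586 + 1383177\right) \left(-1339448 - 1893053\right) + t} = \sqrt{\left(1125586 + 1383177\right) \left(-1339448 - 1893053\right) - \frac{1370953}{3}} = \sqrt{2508763 \left(-3232501\right) - \frac{1370953}{3}} = \sqrt{-8109578906263 - \frac{1370953}{3}} = \sqrt{- \frac{24328738089742}{3}} = \frac{i \sqrt{72986214269226}}{3}$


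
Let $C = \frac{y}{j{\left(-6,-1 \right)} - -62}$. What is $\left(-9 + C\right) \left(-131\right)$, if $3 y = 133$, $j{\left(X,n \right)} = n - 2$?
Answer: $\frac{191260}{177} \approx 1080.6$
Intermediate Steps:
$j{\left(X,n \right)} = -2 + n$ ($j{\left(X,n \right)} = n - 2 = -2 + n$)
$y = \frac{133}{3}$ ($y = \frac{1}{3} \cdot 133 = \frac{133}{3} \approx 44.333$)
$C = \frac{133}{177}$ ($C = \frac{133}{3 \left(\left(-2 - 1\right) - -62\right)} = \frac{133}{3 \left(-3 + 62\right)} = \frac{133}{3 \cdot 59} = \frac{133}{3} \cdot \frac{1}{59} = \frac{133}{177} \approx 0.75141$)
$\left(-9 + C\right) \left(-131\right) = \left(-9 + \frac{133}{177}\right) \left(-131\right) = \left(- \frac{1460}{177}\right) \left(-131\right) = \frac{191260}{177}$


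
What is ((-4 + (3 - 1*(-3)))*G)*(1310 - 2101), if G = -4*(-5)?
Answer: -31640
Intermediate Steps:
G = 20
((-4 + (3 - 1*(-3)))*G)*(1310 - 2101) = ((-4 + (3 - 1*(-3)))*20)*(1310 - 2101) = ((-4 + (3 + 3))*20)*(-791) = ((-4 + 6)*20)*(-791) = (2*20)*(-791) = 40*(-791) = -31640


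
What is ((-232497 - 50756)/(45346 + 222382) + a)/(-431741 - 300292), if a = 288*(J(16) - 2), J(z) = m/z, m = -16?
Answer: 231600245/195985731024 ≈ 0.0011817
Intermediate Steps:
J(z) = -16/z
a = -864 (a = 288*(-16/16 - 2) = 288*(-16*1/16 - 2) = 288*(-1 - 2) = 288*(-3) = -864)
((-232497 - 50756)/(45346 + 222382) + a)/(-431741 - 300292) = ((-232497 - 50756)/(45346 + 222382) - 864)/(-431741 - 300292) = (-283253/267728 - 864)/(-732033) = (-283253*1/267728 - 864)*(-1/732033) = (-283253/267728 - 864)*(-1/732033) = -231600245/267728*(-1/732033) = 231600245/195985731024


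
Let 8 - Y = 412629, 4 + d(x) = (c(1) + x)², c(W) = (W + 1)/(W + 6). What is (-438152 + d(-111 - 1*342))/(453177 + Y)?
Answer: -11427083/1987244 ≈ -5.7502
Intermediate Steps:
c(W) = (1 + W)/(6 + W)
d(x) = -4 + (2/7 + x)² (d(x) = -4 + ((1 + 1)/(6 + 1) + x)² = -4 + (2/7 + x)²)
Y = -412621 (Y = 8 - 1*412629 = 8 - 412629 = -412621)
(-438152 + d(-111 - 1*342))/(453177 + Y) = (-438152 + (-4 + (2 + 7*(-111 - 1*342))²/49))/(453177 - 412621) = (-438152 + (-4 + (2 + 7*(-111 - 342))²/49))/40556 = (-438152 + (-4 + (2 + 7*(-453))²/49))*(1/40556) = (-438152 + (-4 + (2 - 3171)²/49))*(1/40556) = (-438152 + (-4 + (1/49)*(-3169)²))*(1/40556) = (-438152 + (-4 + (1/49)*10042561))*(1/40556) = (-438152 + (-4 + 10042561/49))*(1/40556) = (-438152 + 10042365/49)*(1/40556) = -11427083/49*1/40556 = -11427083/1987244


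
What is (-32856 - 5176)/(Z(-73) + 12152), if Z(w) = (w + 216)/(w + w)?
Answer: -5552672/1774049 ≈ -3.1299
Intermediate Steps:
Z(w) = (216 + w)/(2*w) (Z(w) = (216 + w)/((2*w)) = (216 + w)*(1/(2*w)) = (216 + w)/(2*w))
(-32856 - 5176)/(Z(-73) + 12152) = (-32856 - 5176)/((1/2)*(216 - 73)/(-73) + 12152) = -38032/((1/2)*(-1/73)*143 + 12152) = -38032/(-143/146 + 12152) = -38032/1774049/146 = -38032*146/1774049 = -5552672/1774049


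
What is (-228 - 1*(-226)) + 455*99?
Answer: 45043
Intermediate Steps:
(-228 - 1*(-226)) + 455*99 = (-228 + 226) + 45045 = -2 + 45045 = 45043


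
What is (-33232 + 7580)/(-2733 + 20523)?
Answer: -12826/8895 ≈ -1.4419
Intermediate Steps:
(-33232 + 7580)/(-2733 + 20523) = -25652/17790 = -25652*1/17790 = -12826/8895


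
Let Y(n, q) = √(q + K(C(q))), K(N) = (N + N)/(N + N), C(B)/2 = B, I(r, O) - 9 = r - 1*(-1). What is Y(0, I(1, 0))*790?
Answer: 1580*√3 ≈ 2736.6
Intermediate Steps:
I(r, O) = 10 + r (I(r, O) = 9 + (r - 1*(-1)) = 9 + (r + 1) = 9 + (1 + r) = 10 + r)
C(B) = 2*B
K(N) = 1 (K(N) = (2*N)/((2*N)) = (2*N)*(1/(2*N)) = 1)
Y(n, q) = √(1 + q) (Y(n, q) = √(q + 1) = √(1 + q))
Y(0, I(1, 0))*790 = √(1 + (10 + 1))*790 = √(1 + 11)*790 = √12*790 = (2*√3)*790 = 1580*√3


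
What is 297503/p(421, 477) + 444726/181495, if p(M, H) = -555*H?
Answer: 2549569225/1921923153 ≈ 1.3266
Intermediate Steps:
297503/p(421, 477) + 444726/181495 = 297503/((-555*477)) + 444726/181495 = 297503/(-264735) + 444726*(1/181495) = 297503*(-1/264735) + 444726/181495 = -297503/264735 + 444726/181495 = 2549569225/1921923153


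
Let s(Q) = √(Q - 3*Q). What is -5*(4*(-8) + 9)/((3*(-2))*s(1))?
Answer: 115*I*√2/12 ≈ 13.553*I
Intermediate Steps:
s(Q) = √2*√(-Q) (s(Q) = √(-2*Q) = √2*√(-Q))
-5*(4*(-8) + 9)/((3*(-2))*s(1)) = -5*(4*(-8) + 9)/((3*(-2))*(√2*√(-1*1))) = -5*(-32 + 9)/((-6*√2*√(-1))) = -(-115)/((-6*√2*I)) = -(-115)/((-6*I*√2)) = -(-115)*I*√2/12 = 115*I*√2/12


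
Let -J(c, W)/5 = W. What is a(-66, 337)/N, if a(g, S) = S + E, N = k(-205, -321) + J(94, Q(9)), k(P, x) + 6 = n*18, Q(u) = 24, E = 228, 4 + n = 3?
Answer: -565/144 ≈ -3.9236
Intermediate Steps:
n = -1 (n = -4 + 3 = -1)
J(c, W) = -5*W
k(P, x) = -24 (k(P, x) = -6 - 1*18 = -6 - 18 = -24)
N = -144 (N = -24 - 5*24 = -24 - 120 = -144)
a(g, S) = 228 + S (a(g, S) = S + 228 = 228 + S)
a(-66, 337)/N = (228 + 337)/(-144) = 565*(-1/144) = -565/144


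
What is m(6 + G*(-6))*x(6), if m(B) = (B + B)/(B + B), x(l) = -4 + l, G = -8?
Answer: 2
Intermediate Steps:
m(B) = 1 (m(B) = (2*B)/((2*B)) = (2*B)*(1/(2*B)) = 1)
m(6 + G*(-6))*x(6) = 1*(-4 + 6) = 1*2 = 2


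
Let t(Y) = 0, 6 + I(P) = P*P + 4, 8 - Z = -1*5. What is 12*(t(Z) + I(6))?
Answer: 408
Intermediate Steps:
Z = 13 (Z = 8 - (-1)*5 = 8 - 1*(-5) = 8 + 5 = 13)
I(P) = -2 + P² (I(P) = -6 + (P*P + 4) = -6 + (P² + 4) = -6 + (4 + P²) = -2 + P²)
12*(t(Z) + I(6)) = 12*(0 + (-2 + 6²)) = 12*(0 + (-2 + 36)) = 12*(0 + 34) = 12*34 = 408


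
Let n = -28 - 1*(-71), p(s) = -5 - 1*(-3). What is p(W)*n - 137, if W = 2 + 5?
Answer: -223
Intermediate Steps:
W = 7
p(s) = -2 (p(s) = -5 + 3 = -2)
n = 43 (n = -28 + 71 = 43)
p(W)*n - 137 = -2*43 - 137 = -86 - 137 = -223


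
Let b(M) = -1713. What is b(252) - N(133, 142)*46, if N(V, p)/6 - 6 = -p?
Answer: 35823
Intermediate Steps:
N(V, p) = 36 - 6*p (N(V, p) = 36 + 6*(-p) = 36 - 6*p)
b(252) - N(133, 142)*46 = -1713 - (36 - 6*142)*46 = -1713 - (36 - 852)*46 = -1713 - (-816)*46 = -1713 - 1*(-37536) = -1713 + 37536 = 35823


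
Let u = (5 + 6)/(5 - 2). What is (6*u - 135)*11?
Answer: -1243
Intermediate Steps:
u = 11/3 ≈ 3.6667
(6*u - 135)*11 = (6*(11/3) - 135)*11 = (22 - 135)*11 = -113*11 = -1243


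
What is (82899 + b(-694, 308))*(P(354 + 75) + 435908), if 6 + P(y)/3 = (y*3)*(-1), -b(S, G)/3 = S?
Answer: 36714256449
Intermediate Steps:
b(S, G) = -3*S
P(y) = -18 - 9*y (P(y) = -18 + 3*((y*3)*(-1)) = -18 + 3*((3*y)*(-1)) = -18 + 3*(-3*y) = -18 - 9*y)
(82899 + b(-694, 308))*(P(354 + 75) + 435908) = (82899 - 3*(-694))*((-18 - 9*(354 + 75)) + 435908) = (82899 + 2082)*((-18 - 9*429) + 435908) = 84981*((-18 - 3861) + 435908) = 84981*(-3879 + 435908) = 84981*432029 = 36714256449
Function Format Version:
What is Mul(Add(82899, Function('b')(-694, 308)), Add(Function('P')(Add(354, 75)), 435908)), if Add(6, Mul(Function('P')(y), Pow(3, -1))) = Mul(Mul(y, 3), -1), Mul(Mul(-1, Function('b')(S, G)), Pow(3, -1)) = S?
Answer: 36714256449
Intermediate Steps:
Function('b')(S, G) = Mul(-3, S)
Function('P')(y) = Add(-18, Mul(-9, y)) (Function('P')(y) = Add(-18, Mul(3, Mul(Mul(y, 3), -1))) = Add(-18, Mul(3, Mul(Mul(3, y), -1))) = Add(-18, Mul(3, Mul(-3, y))) = Add(-18, Mul(-9, y)))
Mul(Add(82899, Function('b')(-694, 308)), Add(Function('P')(Add(354, 75)), 435908)) = Mul(Add(82899, Mul(-3, -694)), Add(Add(-18, Mul(-9, Add(354, 75))), 435908)) = Mul(Add(82899, 2082), Add(Add(-18, Mul(-9, 429)), 435908)) = Mul(84981, Add(Add(-18, -3861), 435908)) = Mul(84981, Add(-3879, 435908)) = Mul(84981, 432029) = 36714256449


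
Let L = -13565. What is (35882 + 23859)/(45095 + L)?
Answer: 59741/31530 ≈ 1.8947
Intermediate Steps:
(35882 + 23859)/(45095 + L) = (35882 + 23859)/(45095 - 13565) = 59741/31530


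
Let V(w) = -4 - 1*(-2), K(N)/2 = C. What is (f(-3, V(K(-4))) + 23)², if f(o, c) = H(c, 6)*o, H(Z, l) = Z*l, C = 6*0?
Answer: 3481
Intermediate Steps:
C = 0
K(N) = 0 (K(N) = 2*0 = 0)
V(w) = -2 (V(w) = -4 + 2 = -2)
f(o, c) = 6*c*o (f(o, c) = (c*6)*o = (6*c)*o = 6*c*o)
(f(-3, V(K(-4))) + 23)² = (6*(-2)*(-3) + 23)² = (36 + 23)² = 59² = 3481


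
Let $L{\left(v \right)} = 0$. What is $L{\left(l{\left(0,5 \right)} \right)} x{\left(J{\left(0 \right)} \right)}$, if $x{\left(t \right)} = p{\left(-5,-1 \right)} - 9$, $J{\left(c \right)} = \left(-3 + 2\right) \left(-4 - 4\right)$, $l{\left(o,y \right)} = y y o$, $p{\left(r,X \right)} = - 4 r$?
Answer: $0$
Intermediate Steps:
$l{\left(o,y \right)} = o y^{2}$ ($l{\left(o,y \right)} = y^{2} o = o y^{2}$)
$J{\left(c \right)} = 8$ ($J{\left(c \right)} = \left(-1\right) \left(-8\right) = 8$)
$x{\left(t \right)} = 11$ ($x{\left(t \right)} = \left(-4\right) \left(-5\right) - 9 = 20 - 9 = 11$)
$L{\left(l{\left(0,5 \right)} \right)} x{\left(J{\left(0 \right)} \right)} = 0 \cdot 11 = 0$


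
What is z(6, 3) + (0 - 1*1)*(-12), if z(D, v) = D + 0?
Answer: 18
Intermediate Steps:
z(D, v) = D
z(6, 3) + (0 - 1*1)*(-12) = 6 + (0 - 1*1)*(-12) = 6 + (0 - 1)*(-12) = 6 - 1*(-12) = 6 + 12 = 18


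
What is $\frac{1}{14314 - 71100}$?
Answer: $- \frac{1}{56786} \approx -1.761 \cdot 10^{-5}$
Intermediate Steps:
$\frac{1}{14314 - 71100} = \frac{1}{-56786} = - \frac{1}{56786}$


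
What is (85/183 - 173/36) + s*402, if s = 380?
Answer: 335451427/2196 ≈ 1.5276e+5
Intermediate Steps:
(85/183 - 173/36) + s*402 = (85/183 - 173/36) + 380*402 = (85*(1/183) - 173*1/36) + 152760 = (85/183 - 173/36) + 152760 = -9533/2196 + 152760 = 335451427/2196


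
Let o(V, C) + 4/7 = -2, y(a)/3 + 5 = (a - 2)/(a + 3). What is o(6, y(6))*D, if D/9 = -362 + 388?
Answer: -4212/7 ≈ -601.71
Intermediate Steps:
y(a) = -15 + 3*(-2 + a)/(3 + a) (y(a) = -15 + 3*((a - 2)/(a + 3)) = -15 + 3*((-2 + a)/(3 + a)) = -15 + 3*(-2 + a)/(3 + a))
o(V, C) = -18/7 (o(V, C) = -4/7 - 2 = -18/7)
D = 234 (D = 9*(-362 + 388) = 9*26 = 234)
o(6, y(6))*D = -18/7*234 = -4212/7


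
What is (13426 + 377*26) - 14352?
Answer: 8876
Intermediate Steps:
(13426 + 377*26) - 14352 = (13426 + 9802) - 14352 = 23228 - 14352 = 8876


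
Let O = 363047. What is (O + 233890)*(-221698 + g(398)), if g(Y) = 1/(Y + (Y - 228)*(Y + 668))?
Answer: -24035278721827131/181618 ≈ -1.3234e+11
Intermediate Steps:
g(Y) = 1/(Y + (-228 + Y)*(668 + Y))
(O + 233890)*(-221698 + g(398)) = (363047 + 233890)*(-221698 + 1/(-152304 + 398**2 + 441*398)) = 596937*(-221698 + 1/(-152304 + 158404 + 175518)) = 596937*(-221698 + 1/181618) = 596937*(-40264347363/181618) = -24035278721827131/181618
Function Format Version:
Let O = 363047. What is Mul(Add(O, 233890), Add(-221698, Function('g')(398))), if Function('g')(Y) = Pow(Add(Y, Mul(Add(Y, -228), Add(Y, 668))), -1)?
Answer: Rational(-24035278721827131, 181618) ≈ -1.3234e+11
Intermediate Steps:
Function('g')(Y) = Pow(Add(Y, Mul(Add(-228, Y), Add(668, Y))), -1)
Mul(Add(O, 233890), Add(-221698, Function('g')(398))) = Mul(Add(363047, 233890), Add(-221698, Pow(Add(-152304, Pow(398, 2), Mul(441, 398)), -1))) = Mul(596937, Add(-221698, Pow(Add(-152304, 158404, 175518), -1))) = Mul(596937, Add(-221698, Pow(181618, -1))) = Mul(596937, Add(-221698, Rational(1, 181618))) = Mul(596937, Rational(-40264347363, 181618)) = Rational(-24035278721827131, 181618)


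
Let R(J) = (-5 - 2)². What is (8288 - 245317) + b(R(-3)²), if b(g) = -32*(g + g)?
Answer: -390693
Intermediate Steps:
R(J) = 49 (R(J) = (-7)² = 49)
b(g) = -64*g
(8288 - 245317) + b(R(-3)²) = (8288 - 245317) - 64*49² = -237029 - 64*2401 = -237029 - 153664 = -390693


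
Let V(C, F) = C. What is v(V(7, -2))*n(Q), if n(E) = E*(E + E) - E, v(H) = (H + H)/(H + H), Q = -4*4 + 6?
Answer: 210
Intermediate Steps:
Q = -10 (Q = -16 + 6 = -10)
v(H) = 1 (v(H) = (2*H)/((2*H)) = (2*H)*(1/(2*H)) = 1)
n(E) = -E + 2*E² (n(E) = E*(2*E) - E = 2*E² - E = -E + 2*E²)
v(V(7, -2))*n(Q) = 1*(-10*(-1 + 2*(-10))) = 1*(-10*(-1 - 20)) = 1*(-10*(-21)) = 1*210 = 210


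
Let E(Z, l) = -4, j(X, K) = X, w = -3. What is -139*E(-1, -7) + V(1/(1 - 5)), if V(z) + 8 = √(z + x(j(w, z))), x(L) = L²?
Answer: 548 + √35/2 ≈ 550.96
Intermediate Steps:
V(z) = -8 + √(9 + z) (V(z) = -8 + √(z + (-3)²) = -8 + √(z + 9) = -8 + √(9 + z))
-139*E(-1, -7) + V(1/(1 - 5)) = -139*(-4) + (-8 + √(9 + 1/(1 - 5))) = 556 + (-8 + √(9 + 1/(-4))) = 556 + (-8 + √(9 - ¼)) = 556 + (-8 + √(35/4)) = 556 + (-8 + √35/2) = 548 + √35/2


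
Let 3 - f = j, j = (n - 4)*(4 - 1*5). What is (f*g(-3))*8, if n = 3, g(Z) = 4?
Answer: 64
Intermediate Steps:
j = 1 (j = (3 - 4)*(4 - 1*5) = -(4 - 5) = -1*(-1) = 1)
f = 2 (f = 3 - 1*1 = 3 - 1 = 2)
(f*g(-3))*8 = (2*4)*8 = 8*8 = 64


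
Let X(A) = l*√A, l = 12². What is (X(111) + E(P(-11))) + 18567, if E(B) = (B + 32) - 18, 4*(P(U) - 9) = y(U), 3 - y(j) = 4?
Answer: 74359/4 + 144*√111 ≈ 20107.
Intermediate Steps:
y(j) = -1 (y(j) = 3 - 1*4 = 3 - 4 = -1)
P(U) = 35/4 (P(U) = 9 + (¼)*(-1) = 9 - ¼ = 35/4)
l = 144
E(B) = 14 + B (E(B) = (32 + B) - 18 = 14 + B)
X(A) = 144*√A
(X(111) + E(P(-11))) + 18567 = (144*√111 + (14 + 35/4)) + 18567 = (144*√111 + 91/4) + 18567 = (91/4 + 144*√111) + 18567 = 74359/4 + 144*√111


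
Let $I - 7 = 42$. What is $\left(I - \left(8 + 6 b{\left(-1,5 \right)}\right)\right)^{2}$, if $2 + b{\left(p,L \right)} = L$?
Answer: $529$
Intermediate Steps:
$I = 49$ ($I = 7 + 42 = 49$)
$b{\left(p,L \right)} = -2 + L$
$\left(I - \left(8 + 6 b{\left(-1,5 \right)}\right)\right)^{2} = \left(49 - \left(8 + 6 \left(-2 + 5\right)\right)\right)^{2} = \left(49 - 26\right)^{2} = 23^{2} = 529$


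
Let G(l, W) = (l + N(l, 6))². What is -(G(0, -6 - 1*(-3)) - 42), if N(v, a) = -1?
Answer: 41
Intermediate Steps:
G(l, W) = (-1 + l)² (G(l, W) = (l - 1)² = (-1 + l)²)
-(G(0, -6 - 1*(-3)) - 42) = -((-1 + 0)² - 42) = -((-1)² - 42) = -(1 - 42) = -1*(-41) = 41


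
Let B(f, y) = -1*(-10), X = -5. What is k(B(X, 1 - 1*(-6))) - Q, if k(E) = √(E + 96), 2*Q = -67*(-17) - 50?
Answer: -1089/2 + √106 ≈ -534.20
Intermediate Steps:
B(f, y) = 10
Q = 1089/2 (Q = (-67*(-17) - 50)/2 = (1139 - 50)/2 = (½)*1089 = 1089/2 ≈ 544.50)
k(E) = √(96 + E)
k(B(X, 1 - 1*(-6))) - Q = √(96 + 10) - 1*1089/2 = √106 - 1089/2 = -1089/2 + √106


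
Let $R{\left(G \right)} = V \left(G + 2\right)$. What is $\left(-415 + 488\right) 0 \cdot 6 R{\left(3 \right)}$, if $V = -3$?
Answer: $0$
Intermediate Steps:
$R{\left(G \right)} = -6 - 3 G$ ($R{\left(G \right)} = - 3 \left(G + 2\right) = - 3 \left(2 + G\right) = -6 - 3 G$)
$\left(-415 + 488\right) 0 \cdot 6 R{\left(3 \right)} = \left(-415 + 488\right) 0 \cdot 6 \left(-6 - 9\right) = 73 \cdot 0 \left(-6 - 9\right) = 73 \cdot 0 \left(-15\right) = 73 \cdot 0 = 0$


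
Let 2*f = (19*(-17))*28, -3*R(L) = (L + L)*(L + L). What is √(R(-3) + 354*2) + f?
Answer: -4522 + 2*√174 ≈ -4495.6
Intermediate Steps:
R(L) = -4*L²/3 (R(L) = -(L + L)*(L + L)/3 = -2*L*2*L/3 = -4*L²/3)
f = -4522 (f = ((19*(-17))*28)/2 = (-323*28)/2 = (½)*(-9044) = -4522)
√(R(-3) + 354*2) + f = √(-4/3*(-3)² + 354*2) - 4522 = √(-4/3*9 + 708) - 4522 = √(-12 + 708) - 4522 = √696 - 4522 = 2*√174 - 4522 = -4522 + 2*√174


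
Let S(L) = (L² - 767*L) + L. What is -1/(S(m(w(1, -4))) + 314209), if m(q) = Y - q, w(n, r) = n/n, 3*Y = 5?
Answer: -9/2823289 ≈ -3.1878e-6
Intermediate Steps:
Y = 5/3 (Y = (⅓)*5 = 5/3 ≈ 1.6667)
w(n, r) = 1
m(q) = 5/3 - q
S(L) = L² - 766*L
-1/(S(m(w(1, -4))) + 314209) = -1/((5/3 - 1*1)*(-766 + (5/3 - 1*1)) + 314209) = -1/((5/3 - 1)*(-766 + (5/3 - 1)) + 314209) = -1/(2*(-766 + ⅔)/3 + 314209) = -1/((⅔)*(-2296/3) + 314209) = -1/(-4592/9 + 314209) = -1/2823289/9 = -1*9/2823289 = -9/2823289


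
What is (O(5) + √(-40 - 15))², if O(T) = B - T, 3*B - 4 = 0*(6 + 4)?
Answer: (11 - 3*I*√55)²/9 ≈ -41.556 - 54.385*I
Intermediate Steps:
B = 4/3 (B = 4/3 + (0*(6 + 4))/3 = 4/3 + (0*10)/3 = 4/3 + (⅓)*0 = 4/3 + 0 = 4/3 ≈ 1.3333)
O(T) = 4/3 - T
(O(5) + √(-40 - 15))² = ((4/3 - 1*5) + √(-40 - 15))² = ((4/3 - 5) + √(-55))² = (-11/3 + I*√55)²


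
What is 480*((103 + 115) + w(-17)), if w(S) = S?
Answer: 96480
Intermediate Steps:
480*((103 + 115) + w(-17)) = 480*((103 + 115) - 17) = 480*(218 - 17) = 480*201 = 96480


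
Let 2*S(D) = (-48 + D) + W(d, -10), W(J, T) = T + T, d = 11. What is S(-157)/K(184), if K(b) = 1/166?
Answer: -18675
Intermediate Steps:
W(J, T) = 2*T
K(b) = 1/166
S(D) = -34 + D/2 (S(D) = ((-48 + D) + 2*(-10))/2 = ((-48 + D) - 20)/2 = (-68 + D)/2 = -34 + D/2)
S(-157)/K(184) = (-34 + (½)*(-157))/(1/166) = (-34 - 157/2)*166 = -225/2*166 = -18675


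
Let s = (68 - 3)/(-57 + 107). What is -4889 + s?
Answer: -48877/10 ≈ -4887.7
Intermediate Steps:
s = 13/10 (s = 65/50 = (1/50)*65 = 13/10 ≈ 1.3000)
-4889 + s = -4889 + 13/10 = -48877/10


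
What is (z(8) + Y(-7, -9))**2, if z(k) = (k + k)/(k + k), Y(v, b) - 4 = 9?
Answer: 196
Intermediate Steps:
Y(v, b) = 13 (Y(v, b) = 4 + 9 = 13)
z(k) = 1 (z(k) = (2*k)/((2*k)) = (2*k)*(1/(2*k)) = 1)
(z(8) + Y(-7, -9))**2 = (1 + 13)**2 = 14**2 = 196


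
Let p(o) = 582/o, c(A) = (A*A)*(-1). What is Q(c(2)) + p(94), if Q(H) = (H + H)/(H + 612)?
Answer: 22069/3572 ≈ 6.1783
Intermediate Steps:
c(A) = -A² (c(A) = A²*(-1) = -A²)
Q(H) = 2*H/(612 + H) (Q(H) = (2*H)/(612 + H) = 2*H/(612 + H))
Q(c(2)) + p(94) = 2*(-1*2²)/(612 - 1*2²) + 582/94 = 2*(-1*4)/(612 - 1*4) + 582*(1/94) = 2*(-4)/(612 - 4) + 291/47 = 2*(-4)/608 + 291/47 = 2*(-4)*(1/608) + 291/47 = -1/76 + 291/47 = 22069/3572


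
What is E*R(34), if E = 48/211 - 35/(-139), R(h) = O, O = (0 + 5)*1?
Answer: 70285/29329 ≈ 2.3964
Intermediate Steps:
O = 5 (O = 5*1 = 5)
R(h) = 5
E = 14057/29329 (E = 48*(1/211) - 35*(-1/139) = 48/211 + 35/139 = 14057/29329 ≈ 0.47929)
E*R(34) = (14057/29329)*5 = 70285/29329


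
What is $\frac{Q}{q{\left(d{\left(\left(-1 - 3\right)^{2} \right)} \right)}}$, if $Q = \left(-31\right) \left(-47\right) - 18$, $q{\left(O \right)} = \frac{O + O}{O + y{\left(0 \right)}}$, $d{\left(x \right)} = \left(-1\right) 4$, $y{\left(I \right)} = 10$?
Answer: $- \frac{4317}{4} \approx -1079.3$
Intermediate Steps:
$d{\left(x \right)} = -4$
$q{\left(O \right)} = \frac{2 O}{10 + O}$ ($q{\left(O \right)} = \frac{O + O}{O + 10} = \frac{2 O}{10 + O}$)
$Q = 1439$ ($Q = 1457 - 18 = 1439$)
$\frac{Q}{q{\left(d{\left(\left(-1 - 3\right)^{2} \right)} \right)}} = \frac{1439}{2 \left(-4\right) \frac{1}{10 - 4}} = \frac{1439}{2 \left(-4\right) \frac{1}{6}} = \frac{1439}{- \frac{4}{3}} = 1439 \left(- \frac{3}{4}\right) = - \frac{4317}{4}$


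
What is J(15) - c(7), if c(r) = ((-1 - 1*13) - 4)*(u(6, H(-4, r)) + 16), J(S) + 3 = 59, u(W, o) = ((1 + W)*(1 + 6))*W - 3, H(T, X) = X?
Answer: 5582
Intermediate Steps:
u(W, o) = -3 + W*(7 + 7*W) (u(W, o) = ((1 + W)*7)*W - 3 = (7 + 7*W)*W - 3 = W*(7 + 7*W) - 3 = -3 + W*(7 + 7*W))
J(S) = 56 (J(S) = -3 + 59 = 56)
c(r) = -5526 (c(r) = ((-1 - 1*13) - 4)*((-3 + 7*6 + 7*6²) + 16) = ((-1 - 13) - 4)*((-3 + 42 + 7*36) + 16) = (-14 - 4)*((-3 + 42 + 252) + 16) = -18*(291 + 16) = -18*307 = -5526)
J(15) - c(7) = 56 - 1*(-5526) = 56 + 5526 = 5582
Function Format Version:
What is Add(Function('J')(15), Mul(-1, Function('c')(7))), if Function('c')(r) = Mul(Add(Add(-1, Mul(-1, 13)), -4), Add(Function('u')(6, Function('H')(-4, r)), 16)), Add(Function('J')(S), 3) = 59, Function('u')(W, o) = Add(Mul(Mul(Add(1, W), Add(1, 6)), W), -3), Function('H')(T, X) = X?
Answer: 5582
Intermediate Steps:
Function('u')(W, o) = Add(-3, Mul(W, Add(7, Mul(7, W)))) (Function('u')(W, o) = Add(Mul(Mul(Add(1, W), 7), W), -3) = Add(Mul(Add(7, Mul(7, W)), W), -3) = Add(Mul(W, Add(7, Mul(7, W))), -3) = Add(-3, Mul(W, Add(7, Mul(7, W)))))
Function('J')(S) = 56 (Function('J')(S) = Add(-3, 59) = 56)
Function('c')(r) = -5526 (Function('c')(r) = Mul(Add(Add(-1, Mul(-1, 13)), -4), Add(Add(-3, Mul(7, 6), Mul(7, Pow(6, 2))), 16)) = Mul(Add(Add(-1, -13), -4), Add(Add(-3, 42, Mul(7, 36)), 16)) = Mul(Add(-14, -4), Add(Add(-3, 42, 252), 16)) = Mul(-18, Add(291, 16)) = Mul(-18, 307) = -5526)
Add(Function('J')(15), Mul(-1, Function('c')(7))) = Add(56, Mul(-1, -5526)) = Add(56, 5526) = 5582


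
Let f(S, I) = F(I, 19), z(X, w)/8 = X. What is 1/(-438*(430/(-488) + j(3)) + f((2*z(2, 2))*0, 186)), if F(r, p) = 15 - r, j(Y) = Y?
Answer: -122/134085 ≈ -0.00090987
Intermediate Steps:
z(X, w) = 8*X
f(S, I) = 15 - I
1/(-438*(430/(-488) + j(3)) + f((2*z(2, 2))*0, 186)) = 1/(-438*(430/(-488) + 3) + (15 - 1*186)) = 1/(-438*(430*(-1/488) + 3) + (15 - 186)) = 1/(-438*(-215/244 + 3) - 171) = 1/(-438*517/244 - 171) = 1/(-113223/122 - 171) = 1/(-134085/122) = -122/134085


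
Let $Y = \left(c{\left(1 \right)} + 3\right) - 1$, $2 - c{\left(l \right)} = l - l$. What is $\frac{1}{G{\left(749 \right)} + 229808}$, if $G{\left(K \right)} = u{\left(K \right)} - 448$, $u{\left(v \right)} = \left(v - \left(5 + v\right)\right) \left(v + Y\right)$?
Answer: $\frac{1}{225595} \approx 4.4327 \cdot 10^{-6}$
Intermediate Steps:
$c{\left(l \right)} = 2$ ($c{\left(l \right)} = 2 - \left(l - l\right) = 2 - 0 = 2 + 0 = 2$)
$Y = 4$ ($Y = \left(2 + 3\right) - 1 = 5 - 1 = 4$)
$u{\left(v \right)} = -20 - 5 v$ ($u{\left(v \right)} = \left(v - \left(5 + v\right)\right) \left(v + 4\right) = - 5 \left(4 + v\right) = -20 - 5 v$)
$G{\left(K \right)} = -468 - 5 K$ ($G{\left(K \right)} = \left(-20 - 5 K\right) - 448 = -468 - 5 K$)
$\frac{1}{G{\left(749 \right)} + 229808} = \frac{1}{\left(-468 - 3745\right) + 229808} = \frac{1}{-4213 + 229808} = \frac{1}{225595}$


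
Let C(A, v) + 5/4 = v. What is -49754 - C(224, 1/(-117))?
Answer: -23284283/468 ≈ -49753.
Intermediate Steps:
C(A, v) = -5/4 + v
-49754 - C(224, 1/(-117)) = -49754 - (-5/4 + 1/(-117)) = -49754 - (-5/4 - 1/117) = -49754 - 1*(-589/468) = -49754 + 589/468 = -23284283/468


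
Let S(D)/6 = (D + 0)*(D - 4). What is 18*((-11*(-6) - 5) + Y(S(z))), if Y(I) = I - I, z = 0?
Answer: 1098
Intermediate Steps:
S(D) = 6*D*(-4 + D) (S(D) = 6*((D + 0)*(D - 4)) = 6*(D*(-4 + D)) = 6*D*(-4 + D))
Y(I) = 0
18*((-11*(-6) - 5) + Y(S(z))) = 18*((-11*(-6) - 5) + 0) = 18*((66 - 5) + 0) = 18*(61 + 0) = 18*61 = 1098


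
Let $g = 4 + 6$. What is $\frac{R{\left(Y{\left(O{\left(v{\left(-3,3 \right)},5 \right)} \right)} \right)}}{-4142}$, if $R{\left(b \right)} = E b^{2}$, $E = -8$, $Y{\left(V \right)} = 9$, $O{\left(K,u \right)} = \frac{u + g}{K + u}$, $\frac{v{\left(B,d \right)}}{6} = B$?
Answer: $\frac{324}{2071} \approx 0.15645$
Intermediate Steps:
$g = 10$
$v{\left(B,d \right)} = 6 B$
$O{\left(K,u \right)} = \frac{10 + u}{K + u}$ ($O{\left(K,u \right)} = \frac{u + 10}{K + u} = \frac{10 + u}{K + u}$)
$R{\left(b \right)} = - 8 b^{2}$
$\frac{R{\left(Y{\left(O{\left(v{\left(-3,3 \right)},5 \right)} \right)} \right)}}{-4142} = \frac{\left(-8\right) 9^{2}}{-4142} = \left(-8\right) 81 \left(- \frac{1}{4142}\right) = \left(-648\right) \left(- \frac{1}{4142}\right) = \frac{324}{2071}$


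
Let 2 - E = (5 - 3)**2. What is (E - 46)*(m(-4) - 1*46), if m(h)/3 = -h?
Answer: 1632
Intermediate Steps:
m(h) = -3*h (m(h) = 3*(-h) = -3*h)
E = -2 (E = 2 - (5 - 3)**2 = 2 - 1*2**2 = 2 - 1*4 = 2 - 4 = -2)
(E - 46)*(m(-4) - 1*46) = (-2 - 46)*(-3*(-4) - 1*46) = -48*(12 - 46) = -48*(-34) = 1632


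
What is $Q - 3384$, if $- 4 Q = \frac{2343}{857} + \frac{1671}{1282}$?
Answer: $- \frac{14876087037}{4394696} \approx -3385.0$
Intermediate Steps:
$Q = - \frac{4435773}{4394696}$ ($Q = - \frac{\frac{2343}{857} + \frac{1671}{1282}}{4} = \left(- \frac{1}{4}\right) \frac{4435773}{1098674} = - \frac{4435773}{4394696} \approx -1.0093$)
$Q - 3384 = - \frac{4435773}{4394696} - 3384 = - \frac{14876087037}{4394696}$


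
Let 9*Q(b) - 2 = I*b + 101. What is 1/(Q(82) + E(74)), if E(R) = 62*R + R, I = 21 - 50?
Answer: 9/39683 ≈ 0.00022680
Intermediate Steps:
I = -29
E(R) = 63*R
Q(b) = 103/9 - 29*b/9 (Q(b) = 2/9 + (-29*b + 101)/9 = 2/9 + (101 - 29*b)/9 = 2/9 + (101/9 - 29*b/9) = 103/9 - 29*b/9)
1/(Q(82) + E(74)) = 1/((103/9 - 29/9*82) + 63*74) = 1/((103/9 - 2378/9) + 4662) = 1/(-2275/9 + 4662) = 1/(39683/9) = 9/39683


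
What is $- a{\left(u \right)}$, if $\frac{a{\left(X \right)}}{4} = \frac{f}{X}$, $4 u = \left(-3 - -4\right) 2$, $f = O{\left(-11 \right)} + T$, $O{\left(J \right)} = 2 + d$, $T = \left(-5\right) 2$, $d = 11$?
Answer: $-24$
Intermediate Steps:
$T = -10$
$O{\left(J \right)} = 13$ ($O{\left(J \right)} = 2 + 11 = 13$)
$f = 3$ ($f = 13 - 10 = 3$)
$u = \frac{1}{2}$ ($u = \frac{\left(-3 - -4\right) 2}{4} = \frac{\left(-3 + 4\right) 2}{4} = \frac{1 \cdot 2}{4} = \frac{1}{4} \cdot 2 = \frac{1}{2} \approx 0.5$)
$a{\left(X \right)} = \frac{12}{X}$ ($a{\left(X \right)} = 4 \frac{3}{X} = \frac{12}{X}$)
$- a{\left(u \right)} = - 12 \frac{1}{\frac{1}{2}} = - 12 \cdot 2 = \left(-1\right) 24 = -24$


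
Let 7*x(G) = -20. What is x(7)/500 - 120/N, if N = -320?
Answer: 517/1400 ≈ 0.36929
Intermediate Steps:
x(G) = -20/7 (x(G) = (1/7)*(-20) = -20/7)
x(7)/500 - 120/N = -20/7/500 - 120/(-320) = -20/7*1/500 - 120*(-1/320) = -1/175 + 3/8 = 517/1400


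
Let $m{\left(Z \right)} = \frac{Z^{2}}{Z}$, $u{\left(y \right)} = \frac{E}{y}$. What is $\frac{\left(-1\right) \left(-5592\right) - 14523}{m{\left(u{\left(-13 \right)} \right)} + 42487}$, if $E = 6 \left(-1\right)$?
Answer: $- \frac{116103}{552337} \approx -0.2102$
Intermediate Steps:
$E = -6$
$u{\left(y \right)} = - \frac{6}{y}$
$m{\left(Z \right)} = Z$
$\frac{\left(-1\right) \left(-5592\right) - 14523}{m{\left(u{\left(-13 \right)} \right)} + 42487} = \frac{\left(-1\right) \left(-5592\right) - 14523}{- \frac{6}{-13} + 42487} = \frac{5592 - 14523}{\left(-6\right) \left(- \frac{1}{13}\right) + 42487} = - \frac{8931}{\frac{6}{13} + 42487} = - \frac{8931}{\frac{552337}{13}} = \left(-8931\right) \frac{13}{552337} = - \frac{116103}{552337}$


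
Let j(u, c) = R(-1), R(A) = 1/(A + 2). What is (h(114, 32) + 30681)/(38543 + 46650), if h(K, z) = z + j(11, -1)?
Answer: 30714/85193 ≈ 0.36052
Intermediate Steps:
R(A) = 1/(2 + A)
j(u, c) = 1 (j(u, c) = 1/(2 - 1) = 1/1 = 1)
h(K, z) = 1 + z (h(K, z) = z + 1 = 1 + z)
(h(114, 32) + 30681)/(38543 + 46650) = ((1 + 32) + 30681)/(38543 + 46650) = (33 + 30681)/85193 = 30714*(1/85193) = 30714/85193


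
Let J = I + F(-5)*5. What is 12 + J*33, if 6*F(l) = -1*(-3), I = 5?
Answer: 519/2 ≈ 259.50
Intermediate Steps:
F(l) = ½ (F(l) = (-1*(-3))/6 = (⅙)*3 = ½)
J = 15/2 (J = 5 + (½)*5 = 5 + 5/2 = 15/2 ≈ 7.5000)
12 + J*33 = 12 + (15/2)*33 = 12 + 495/2 = 519/2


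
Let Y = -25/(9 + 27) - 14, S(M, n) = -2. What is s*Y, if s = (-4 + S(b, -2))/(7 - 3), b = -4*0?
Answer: 529/24 ≈ 22.042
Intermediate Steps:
b = 0
Y = -529/36 (Y = -25/36 - 14 = -529/36 ≈ -14.694)
s = -3/2 (s = (-4 - 2)/(7 - 3) = -6/4 = -6*¼ = -3/2 ≈ -1.5000)
s*Y = -3/2*(-529/36) = 529/24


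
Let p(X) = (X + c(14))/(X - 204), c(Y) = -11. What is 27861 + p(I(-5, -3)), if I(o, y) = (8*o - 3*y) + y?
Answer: 6630963/238 ≈ 27861.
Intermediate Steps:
I(o, y) = -2*y + 8*o (I(o, y) = (-3*y + 8*o) + y = -2*y + 8*o)
p(X) = (-11 + X)/(-204 + X) (p(X) = (X - 11)/(X - 204) = (-11 + X)/(-204 + X))
27861 + p(I(-5, -3)) = 27861 + (-11 + (-2*(-3) + 8*(-5)))/(-204 + (-2*(-3) + 8*(-5))) = 27861 + (-11 + (6 - 40))/(-204 + (6 - 40)) = 27861 + (-11 - 34)/(-204 - 34) = 27861 - 45/(-238) = 27861 - 1/238*(-45) = 27861 + 45/238 = 6630963/238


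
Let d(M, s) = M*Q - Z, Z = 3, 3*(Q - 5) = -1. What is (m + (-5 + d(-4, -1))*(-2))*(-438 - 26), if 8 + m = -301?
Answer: 355888/3 ≈ 1.1863e+5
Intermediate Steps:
m = -309 (m = -8 - 301 = -309)
Q = 14/3 (Q = 5 + (⅓)*(-1) = 5 - ⅓ = 14/3 ≈ 4.6667)
d(M, s) = -3 + 14*M/3 (d(M, s) = M*(14/3) - 1*3 = 14*M/3 - 3 = -3 + 14*M/3)
(m + (-5 + d(-4, -1))*(-2))*(-438 - 26) = (-309 + (-5 + (-3 + (14/3)*(-4)))*(-2))*(-438 - 26) = (-309 + (-5 + (-3 - 56/3))*(-2))*(-464) = (-309 + (-5 - 65/3)*(-2))*(-464) = (-309 - 80/3*(-2))*(-464) = (-309 + 160/3)*(-464) = -767/3*(-464) = 355888/3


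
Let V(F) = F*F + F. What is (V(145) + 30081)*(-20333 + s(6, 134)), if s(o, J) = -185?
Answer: -1051568018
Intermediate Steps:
V(F) = F + F² (V(F) = F² + F = F + F²)
(V(145) + 30081)*(-20333 + s(6, 134)) = (145*(1 + 145) + 30081)*(-20333 - 185) = (145*146 + 30081)*(-20518) = (21170 + 30081)*(-20518) = 51251*(-20518) = -1051568018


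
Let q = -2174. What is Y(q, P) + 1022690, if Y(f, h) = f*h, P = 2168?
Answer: -3690542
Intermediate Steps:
Y(q, P) + 1022690 = -2174*2168 + 1022690 = -4713232 + 1022690 = -3690542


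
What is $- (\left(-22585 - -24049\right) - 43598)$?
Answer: $42134$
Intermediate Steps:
$- (\left(-22585 - -24049\right) - 43598) = - (\left(-22585 + 24049\right) - 43598) = - (1464 - 43598) = \left(-1\right) \left(-42134\right) = 42134$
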